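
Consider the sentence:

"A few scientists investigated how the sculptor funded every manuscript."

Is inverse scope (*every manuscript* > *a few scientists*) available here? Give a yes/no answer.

*every manuscript* occurs within the embedded question *how the sculptor funded every manuscript*.
QR across an interrogative CP boundary is ruled out as a wh-island violation.
Hence only narrow scope for *every manuscript* (under *a few scientists*) survives.

No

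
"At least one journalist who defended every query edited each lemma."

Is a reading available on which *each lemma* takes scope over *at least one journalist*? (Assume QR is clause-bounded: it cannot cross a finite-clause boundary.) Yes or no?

Yes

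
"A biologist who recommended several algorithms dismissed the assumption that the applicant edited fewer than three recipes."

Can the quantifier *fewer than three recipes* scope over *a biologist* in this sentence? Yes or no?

No

*fewer than three recipes* occurs within the complex NP *the assumption that the applicant edited fewer than three recipes*.
The complex NP is opaque for QR — the quantifier is frozen inside the noun's complement.
*fewer than three recipes* is confined to the island and cannot take scope over *a biologist*.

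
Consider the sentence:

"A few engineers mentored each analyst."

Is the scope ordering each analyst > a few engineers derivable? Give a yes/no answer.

*a few engineers* and *each analyst* are co-arguments of the matrix verb, with nothing but a clause-internal boundary between them.
QR within a single clause is free, so the lower quantifier may take scope over the higher one.

Yes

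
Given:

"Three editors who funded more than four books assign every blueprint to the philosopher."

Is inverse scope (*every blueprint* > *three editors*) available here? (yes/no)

Although the sentence contains a relative clause (*who funded more than four books*), *every blueprint* is outside it, in the matrix VP.
QR within a single clause is free, so the lower quantifier may take scope over the higher one.
Both orderings are possible: *three editors* > *every blueprint* and *every blueprint* > *three editors*.

Yes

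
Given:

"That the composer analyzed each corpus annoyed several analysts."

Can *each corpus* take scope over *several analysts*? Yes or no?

Structurally, *each corpus* is inside the sentential subject *that the composer analyzed each corpus*.
The subject-island constraint blocks QR out of a clausal subject.
*each corpus* > *several analysts* would require crossing that boundary, which is illicit.

No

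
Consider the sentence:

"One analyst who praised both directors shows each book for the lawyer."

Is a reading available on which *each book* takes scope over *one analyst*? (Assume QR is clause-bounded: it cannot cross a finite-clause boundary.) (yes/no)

Yes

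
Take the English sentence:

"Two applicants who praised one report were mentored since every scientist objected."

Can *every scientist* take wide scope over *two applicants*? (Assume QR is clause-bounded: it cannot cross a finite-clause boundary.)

No

*every scientist* sits inside the adjunct clause *since every scientist objected*.
Adjunct clauses are scope islands: a quantifier inside an adjunct cannot raise into the matrix clause.
*every scientist* is confined to the island and cannot take scope over *two applicants*.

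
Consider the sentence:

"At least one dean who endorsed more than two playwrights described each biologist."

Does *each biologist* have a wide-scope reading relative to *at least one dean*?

*each biologist* is a matrix argument; only *at least one dean* is modified by the relative clause *who endorsed more than two playwrights*, so the RC island is irrelevant to the target quantifier.
Nothing blocks QR of the lower DP to a position above the higher one, so inverse scope is available.

Yes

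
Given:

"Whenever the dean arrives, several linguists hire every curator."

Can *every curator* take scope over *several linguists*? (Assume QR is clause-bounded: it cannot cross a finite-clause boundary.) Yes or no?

Yes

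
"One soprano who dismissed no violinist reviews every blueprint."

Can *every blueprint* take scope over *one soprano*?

Yes

*every blueprint* is a matrix argument; only *one soprano* is modified by the relative clause *who dismissed no violinist*, so the RC island is irrelevant to the target quantifier.
Ordinary QR to a clause-peripheral position gives the wide-scope LF for the lower DP.
The sentence is scopally ambiguous between *one soprano* > *every blueprint* and *every blueprint* > *one soprano*.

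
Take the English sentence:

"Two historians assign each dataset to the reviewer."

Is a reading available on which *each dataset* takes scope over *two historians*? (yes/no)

Yes

Both DPs are arguments of the same predicate; there is no clause or island boundary between them.
Ordinary QR to a clause-peripheral position gives the wide-scope LF for the lower DP.
The sentence is scopally ambiguous between *two historians* > *each dataset* and *each dataset* > *two historians*.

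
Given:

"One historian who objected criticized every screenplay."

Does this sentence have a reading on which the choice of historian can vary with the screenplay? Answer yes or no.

Yes

This is the *every screenplay* > *one historian* reading.
*every screenplay* is a matrix argument; only *one historian* is modified by the relative clause *who objected*, so the RC island is irrelevant to the target quantifier.
No island intervenes, so both surface and inverse scope are derivable.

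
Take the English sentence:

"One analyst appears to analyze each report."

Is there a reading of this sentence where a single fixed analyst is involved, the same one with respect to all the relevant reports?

Yes

The paraphrase describes the scope ordering *one analyst* > *each report*.
That is the surface-scope ordering, which is always one of the available readings — island constraints only ever restrict inverse scope.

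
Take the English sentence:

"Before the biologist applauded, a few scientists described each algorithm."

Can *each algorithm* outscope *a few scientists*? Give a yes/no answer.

Yes

*each algorithm* is a matrix argument; the adjunct is an island but the target quantifier is outside it.
Since no island is crossed, the inverse ordering is licensed alongside surface scope.
The sentence is scopally ambiguous between *a few scientists* > *each algorithm* and *each algorithm* > *a few scientists*.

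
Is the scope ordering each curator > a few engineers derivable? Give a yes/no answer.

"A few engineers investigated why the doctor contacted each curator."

The DP *each curator* is contained in the embedded question *why the doctor contacted each curator*.
QR across an interrogative CP boundary is ruled out as a wh-island violation.
The inverse ordering *each curator* > *a few engineers* is therefore underivable.

No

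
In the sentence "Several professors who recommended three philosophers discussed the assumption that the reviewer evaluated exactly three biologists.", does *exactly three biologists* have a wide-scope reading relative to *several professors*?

Structurally, *exactly three biologists* is inside the complex NP *the assumption that the reviewer evaluated exactly three biologists*.
The Complex NP Constraint bars QR out of the complement clause of a noun.
Hence only narrow scope for *exactly three biologists* (under *several professors*) survives.

No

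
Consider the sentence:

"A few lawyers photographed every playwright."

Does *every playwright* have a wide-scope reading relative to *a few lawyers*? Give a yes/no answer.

Yes

Both DPs are arguments of the same predicate; there is no clause or island boundary between them.
QR within a single clause is free, so the lower quantifier may take scope over the higher one.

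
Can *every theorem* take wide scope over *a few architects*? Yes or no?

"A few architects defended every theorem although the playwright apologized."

The adjunct clause does not contain *every theorem*, which is the matrix object.
Nothing blocks QR of the lower DP to a position above the higher one, so inverse scope is available.

Yes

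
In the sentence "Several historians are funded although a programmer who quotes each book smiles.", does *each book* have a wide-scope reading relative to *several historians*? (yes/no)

No

*each book* occurs within the relative clause *who quotes each book*, which is itself inside the adjunct *although a programmer who quotes each book smiles*.
The quantifier would have to escape first the RC and then the adjunct — two independent island violations.
Hence only narrow scope for *each book* (under *several historians*) survives.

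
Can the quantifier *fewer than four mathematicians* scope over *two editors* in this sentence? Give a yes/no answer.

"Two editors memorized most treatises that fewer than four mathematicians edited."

No

*fewer than four mathematicians* sits inside the relative clause *that fewer than four mathematicians edited* modifying *most treatises*.
Quantifiers inside a relative clause are trapped there; the RC boundary blocks QR.
So *fewer than four mathematicians* cannot raise high enough to outscope *two editors*; only the surface ordering *two editors* > *fewer than four mathematicians* is available.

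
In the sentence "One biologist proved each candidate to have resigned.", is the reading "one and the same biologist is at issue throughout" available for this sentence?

That reading corresponds to *one biologist* > *each candidate*.
Surface scope (*one biologist* > *each candidate*) is always derivable; islands only block QR, not in-situ interpretation.

Yes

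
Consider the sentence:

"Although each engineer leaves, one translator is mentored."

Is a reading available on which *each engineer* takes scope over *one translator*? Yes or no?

No

*each engineer* is embedded in the adjunct clause *although each engineer leaves*.
Adjuncts are opaque for quantifier raising; a quantifier in an adjunct stays inside it.
*each engineer* is confined to the island and cannot take scope over *one translator*.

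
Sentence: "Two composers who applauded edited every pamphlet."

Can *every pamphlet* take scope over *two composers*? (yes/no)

Yes

The RC *who applauded* is an island, but *every pamphlet* is not inside it — it is the matrix object, a clausemate of *two composers*.
Nothing blocks QR of the lower DP to a position above the higher one, so inverse scope is available.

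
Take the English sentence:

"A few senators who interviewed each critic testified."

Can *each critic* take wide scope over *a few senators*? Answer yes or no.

The DP *each critic* is contained in the relative clause *who interviewed each critic*.
Relative clauses block scope extraction: QR cannot target a position outside the modified NP.
Hence only narrow scope for *each critic* (under *a few senators*) survives.

No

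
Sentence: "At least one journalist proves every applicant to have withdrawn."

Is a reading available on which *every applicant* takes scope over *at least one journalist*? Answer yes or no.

Yes

This is an ECM construction: *every applicant* is the infinitival subject, Case-marked by the matrix verb, and the infinitive is transparent for QR.
Nothing blocks QR of the lower DP to a position above the higher one, so inverse scope is available.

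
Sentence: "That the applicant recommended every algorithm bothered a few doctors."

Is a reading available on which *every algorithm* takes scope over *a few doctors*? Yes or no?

No

*every algorithm* occurs within the sentential subject *that the applicant recommended every algorithm*.
The Sentential Subject Constraint rules out raising the quantifier out of the that-clause subject.
So *every algorithm* cannot raise to a position above *a few doctors*.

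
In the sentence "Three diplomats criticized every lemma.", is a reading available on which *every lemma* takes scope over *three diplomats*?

*three diplomats* and *every lemma* are co-arguments of the matrix verb, with nothing but a clause-internal boundary between them.
With no island boundary between them, the object can take inverse scope over the subject via ordinary QR within the clause.
Both orderings are possible: *three diplomats* > *every lemma* and *every lemma* > *three diplomats*.

Yes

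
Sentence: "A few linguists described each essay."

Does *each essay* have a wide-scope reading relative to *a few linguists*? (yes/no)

Yes

Both DPs are arguments of the same predicate; there is no clause or island boundary between them.
Since no island is crossed, the inverse ordering is licensed alongside surface scope.
Both orderings are possible: *a few linguists* > *each essay* and *each essay* > *a few linguists*.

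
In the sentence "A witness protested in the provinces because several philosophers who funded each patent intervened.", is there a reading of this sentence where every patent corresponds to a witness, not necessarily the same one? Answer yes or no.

No

The paraphrase describes the scope ordering *each patent* > *a witness*.
*each patent* is embedded in the relative clause *who funded each patent*, which is itself inside the adjunct *because several philosophers who funded each patent intervened*.
Even if one barrier were somehow void, the other would still block QR.
*each patent* is confined to the island and cannot take scope over *a witness*.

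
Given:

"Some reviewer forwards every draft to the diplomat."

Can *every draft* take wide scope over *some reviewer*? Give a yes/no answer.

*every draft* is the matrix object and *some reviewer* the matrix subject; the two are clausemates.
Ordinary QR to a clause-peripheral position gives the wide-scope LF for the lower DP.

Yes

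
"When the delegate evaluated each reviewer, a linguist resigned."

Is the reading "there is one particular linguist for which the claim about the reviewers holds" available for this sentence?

The described interpretation is the *a linguist* > *each reviewer* scoping.
Nothing needs to raise out of an island for *a linguist* > *each reviewer*: *a linguist* takes scope from its matrix position over the clause containing *each reviewer*.

Yes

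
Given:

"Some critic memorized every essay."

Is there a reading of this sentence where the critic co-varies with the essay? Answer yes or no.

The paraphrase describes the scope ordering *every essay* > *some critic*.
*some critic* and *every essay* are co-arguments of the matrix verb, with nothing but a clause-internal boundary between them.
Nothing blocks QR of the lower DP to a position above the higher one, so inverse scope is available.
Both orderings are possible: *some critic* > *every essay* and *every essay* > *some critic*.

Yes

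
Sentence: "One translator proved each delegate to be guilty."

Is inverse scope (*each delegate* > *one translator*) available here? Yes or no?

*each delegate* is the subject of an ECM infinitive — the infinitival complement of an ECM verb is not a scope island, so *each delegate* can raise into the matrix clause.
Nothing blocks QR of the lower DP to a position above the higher one, so inverse scope is available.
The sentence is scopally ambiguous between *one translator* > *each delegate* and *each delegate* > *one translator*.

Yes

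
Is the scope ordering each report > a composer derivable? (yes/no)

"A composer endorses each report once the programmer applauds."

*each report* is a matrix argument; the adjunct is an island but the target quantifier is outside it.
No island intervenes, so both surface and inverse scope are derivable.
Both orderings are possible: *a composer* > *each report* and *each report* > *a composer*.

Yes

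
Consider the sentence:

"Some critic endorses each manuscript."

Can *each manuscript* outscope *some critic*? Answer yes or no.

Yes

*each manuscript* and *some critic* are in the same minimal clause.
Ordinary QR to a clause-peripheral position gives the wide-scope LF for the lower DP.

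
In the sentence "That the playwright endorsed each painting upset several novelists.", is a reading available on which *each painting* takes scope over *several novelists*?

No

*each painting* sits inside the sentential subject *that the playwright endorsed each painting*.
Clausal subjects are scope islands; QR from inside the subject into the matrix is barred.
*each painting* is confined to the island and cannot take scope over *several novelists*.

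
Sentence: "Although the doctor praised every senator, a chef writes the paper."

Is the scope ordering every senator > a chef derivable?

*every senator* is embedded in the adjunct clause *although the doctor praised every senator*.
Since the clause is an adjunct (not a complement), the Adjunct Condition blocks QR across its edge.
The ordering *every senator* > *a chef* is therefore underivable.

No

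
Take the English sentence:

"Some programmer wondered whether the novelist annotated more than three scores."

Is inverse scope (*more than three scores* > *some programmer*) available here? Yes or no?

Structurally, *more than three scores* is inside the embedded question *whether the novelist annotated more than three scores*.
Embedded questions are wh-islands: a quantifier inside an indirect question cannot QR into the matrix clause.
The inverse ordering *more than three scores* > *some programmer* is therefore underivable.
(Only the surface reading survives: one fixed programmer with respect to all the relevant scores.)

No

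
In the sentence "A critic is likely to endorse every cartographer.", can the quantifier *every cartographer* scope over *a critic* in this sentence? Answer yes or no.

Yes

Infinitival complements of raising predicates do not block QR; *every cartographer* and *a critic* are effectively clausemates.
Nothing blocks QR of the lower DP to a position above the higher one, so inverse scope is available.
The sentence is scopally ambiguous between *a critic* > *every cartographer* and *every cartographer* > *a critic*.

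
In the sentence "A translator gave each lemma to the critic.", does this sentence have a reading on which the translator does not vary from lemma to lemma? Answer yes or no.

Yes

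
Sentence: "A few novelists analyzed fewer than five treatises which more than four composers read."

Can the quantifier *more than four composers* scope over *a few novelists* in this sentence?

The target quantifier *more than four composers* is part of the relative clause *which more than four composers read* modifying *fewer than five treatises*.
Quantifiers inside a relative clause are trapped there; the RC boundary blocks QR.
There is no licit LF on which *more than four composers* c-commands *a few novelists*.

No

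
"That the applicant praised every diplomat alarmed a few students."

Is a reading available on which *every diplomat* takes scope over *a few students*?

No

*every diplomat* is embedded in the sentential subject *that the applicant praised every diplomat*.
Subjects — clausal subjects included — are islands for extraction, and QR is no exception.
There is no licit LF on which *every diplomat* c-commands *a few students*.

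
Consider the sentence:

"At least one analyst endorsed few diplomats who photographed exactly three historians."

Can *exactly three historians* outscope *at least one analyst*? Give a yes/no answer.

*exactly three historians* sits inside the relative clause *who photographed exactly three historians* modifying *few diplomats*.
A relative clause is a scope island — quantifier raising cannot cross its boundary.
*exactly three historians* is confined to the island and cannot take scope over *at least one analyst*.
(Only the surface reading survives: one fixed analyst with respect to all the relevant historians.)

No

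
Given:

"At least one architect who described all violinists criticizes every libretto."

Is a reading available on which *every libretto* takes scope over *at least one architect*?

Yes

The RC *who described all violinists* is an island, but *every libretto* is not inside it — it is the matrix object, a clausemate of *at least one architect*.
QR within a single clause is free, so the lower quantifier may take scope over the higher one.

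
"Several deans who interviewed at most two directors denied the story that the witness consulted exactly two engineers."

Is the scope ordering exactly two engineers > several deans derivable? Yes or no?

No

*exactly two engineers* sits inside the complex NP *the story that the witness consulted exactly two engineers*.
The Complex NP Constraint bars QR out of the complement clause of a noun.
*exactly two engineers* is confined to the island and cannot take scope over *several deans*.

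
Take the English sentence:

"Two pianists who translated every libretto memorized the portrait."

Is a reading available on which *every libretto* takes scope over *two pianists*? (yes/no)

The target quantifier *every libretto* is part of the relative clause *who translated every libretto*.
A relative clause is a scope island — quantifier raising cannot cross its boundary.
*every libretto* is confined to the island and cannot take scope over *two pianists*.

No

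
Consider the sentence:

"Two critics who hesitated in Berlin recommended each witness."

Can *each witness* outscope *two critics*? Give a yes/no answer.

Yes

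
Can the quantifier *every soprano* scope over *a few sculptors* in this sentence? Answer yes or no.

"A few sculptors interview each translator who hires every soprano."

*every soprano* occurs within the relative clause *who hires every soprano* modifying *each translator*.
QR out of a relative clause is ruled out by the relative-clause island constraint.
*every soprano* > *a few sculptors* would require crossing that boundary, which is illicit.

No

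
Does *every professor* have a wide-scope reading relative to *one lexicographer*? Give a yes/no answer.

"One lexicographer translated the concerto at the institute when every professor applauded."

No

The target quantifier *every professor* is part of the adjunct clause *when every professor applauded*.
Adjunct clauses are scope islands: a quantifier inside an adjunct cannot raise into the matrix clause.
So the wide-scope reading for *every professor* is blocked.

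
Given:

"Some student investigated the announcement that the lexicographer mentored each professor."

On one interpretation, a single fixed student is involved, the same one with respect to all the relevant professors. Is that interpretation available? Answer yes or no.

Yes

The paraphrase describes the scope ordering *some student* > *each professor*.
Surface scope (*some student* > *each professor*) is always derivable; islands only block QR, not in-situ interpretation.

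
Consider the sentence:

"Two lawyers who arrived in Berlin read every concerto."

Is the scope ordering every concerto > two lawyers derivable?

Yes

*every concerto* sits in the matrix clause, not in the relative clause on *two lawyers*.
Clause-internal QR can adjoin the lower DP above the subject, yielding the inverse reading.
The sentence is scopally ambiguous between *two lawyers* > *every concerto* and *every concerto* > *two lawyers*.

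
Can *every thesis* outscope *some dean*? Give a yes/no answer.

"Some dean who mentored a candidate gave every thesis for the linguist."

Yes

*every thesis* is a matrix argument; only *some dean* is modified by the relative clause *who mentored a candidate*, so the RC island is irrelevant to the target quantifier.
Ordinary QR to a clause-peripheral position gives the wide-scope LF for the lower DP.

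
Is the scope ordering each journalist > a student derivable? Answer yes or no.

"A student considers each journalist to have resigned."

Yes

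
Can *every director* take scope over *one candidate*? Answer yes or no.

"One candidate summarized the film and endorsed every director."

*every director* is embedded in one conjunct of the coordinate structure (*endorsed every director*).
Coordinate structures are islands for non-across-the-board movement, QR included.
*every director* > *one candidate* would require crossing that boundary, which is illicit.

No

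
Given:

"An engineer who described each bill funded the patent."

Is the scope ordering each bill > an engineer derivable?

No

The target quantifier *each bill* is part of the relative clause *who described each bill*.
QR out of a relative clause is ruled out by the relative-clause island constraint.
*each bill* > *an engineer* would require crossing that boundary, which is illicit.
(Only the surface reading survives: one fixed engineer with respect to all the relevant bills.)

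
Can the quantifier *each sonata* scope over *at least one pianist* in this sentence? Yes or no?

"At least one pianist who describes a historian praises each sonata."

Yes

Although the sentence contains a relative clause (*who describes a historian*), *each sonata* is outside it, in the matrix VP.
With no island boundary between them, the object can take inverse scope over the subject via ordinary QR within the clause.
So *each sonata* > *at least one pianist* is among the available readings.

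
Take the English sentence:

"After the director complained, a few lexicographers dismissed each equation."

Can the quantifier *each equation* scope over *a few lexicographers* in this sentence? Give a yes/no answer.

The adjunct island is irrelevant here — *each equation* and *a few lexicographers* are both in the matrix clause.
Clause-internal QR can adjoin the lower DP above the subject, yielding the inverse reading.
Both orderings are possible: *a few lexicographers* > *each equation* and *each equation* > *a few lexicographers*.

Yes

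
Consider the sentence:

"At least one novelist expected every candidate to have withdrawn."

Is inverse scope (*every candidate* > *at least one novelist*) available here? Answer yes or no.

Yes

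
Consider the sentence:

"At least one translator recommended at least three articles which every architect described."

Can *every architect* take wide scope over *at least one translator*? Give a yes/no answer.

*every architect* is embedded in the relative clause *which every architect described* modifying *at least three articles*.
The relative clause forms an island for QR, so the quantifier is confined to the head noun's restrictor.
The inverse ordering *every architect* > *at least one translator* is therefore underivable.

No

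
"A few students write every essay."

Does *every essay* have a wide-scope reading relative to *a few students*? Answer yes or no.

Yes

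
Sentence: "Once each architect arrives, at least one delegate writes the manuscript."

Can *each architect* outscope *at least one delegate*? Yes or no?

The target quantifier *each architect* is part of the adjunct clause *once each architect arrives*.
Scope out of an adjunct clause is unavailable: QR respects the adjunct-island constraint.
So the wide-scope reading for *each architect* is blocked.

No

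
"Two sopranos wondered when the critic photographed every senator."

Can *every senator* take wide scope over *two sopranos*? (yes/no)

No

The DP *every senator* is contained in the embedded question *when the critic photographed every senator*.
Embedded wh-clauses are opaque for QR, so the quantifier stays inside the question.
There is no licit LF on which *every senator* c-commands *two sopranos*.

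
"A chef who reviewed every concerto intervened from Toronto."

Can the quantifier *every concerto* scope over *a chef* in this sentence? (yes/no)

No

The target quantifier *every concerto* is part of the relative clause *who reviewed every concerto*.
The relative clause forms an island for QR, so the quantifier is confined to the head noun's restrictor.
So *every concerto* cannot raise to a position above *a chef*.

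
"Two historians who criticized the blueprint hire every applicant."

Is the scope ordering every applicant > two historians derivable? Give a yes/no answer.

Yes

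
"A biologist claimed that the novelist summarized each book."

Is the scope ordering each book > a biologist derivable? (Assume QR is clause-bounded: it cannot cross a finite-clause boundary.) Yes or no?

No

*each book* occurs within the finite complement clause *that the novelist summarized each book*.
Under clause-bounded QR, a quantifier in an embedded finite clause cannot raise into the matrix clause.
So *each book* cannot raise high enough to outscope *a biologist*; only the surface ordering *a biologist* > *each book* is available.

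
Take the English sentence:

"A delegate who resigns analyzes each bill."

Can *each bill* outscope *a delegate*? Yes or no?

Yes

*each bill* is a matrix argument; only *a delegate* is modified by the relative clause *who resigns*, so the RC island is irrelevant to the target quantifier.
Since no island is crossed, the inverse ordering is licensed alongside surface scope.
The sentence is scopally ambiguous between *a delegate* > *each bill* and *each bill* > *a delegate*.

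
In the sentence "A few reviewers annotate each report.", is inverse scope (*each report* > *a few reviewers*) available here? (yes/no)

Yes

Both DPs are arguments of the same predicate; there is no clause or island boundary between them.
Ordinary QR to a clause-peripheral position gives the wide-scope LF for the lower DP.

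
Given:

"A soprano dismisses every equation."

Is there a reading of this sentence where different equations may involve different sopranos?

Yes

That reading corresponds to *every equation* > *a soprano*.
Both DPs are arguments of the same predicate; there is no clause or island boundary between them.
With no island boundary between them, the object can take inverse scope over the subject via ordinary QR within the clause.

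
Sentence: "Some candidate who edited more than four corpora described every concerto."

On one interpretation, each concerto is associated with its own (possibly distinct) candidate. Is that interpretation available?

That reading corresponds to *every concerto* > *some candidate*.
*every concerto* is a matrix argument; only *some candidate* is modified by the relative clause *who edited more than four corpora*, so the RC island is irrelevant to the target quantifier.
Nothing blocks QR of the lower DP to a position above the higher one, so inverse scope is available.
The sentence is scopally ambiguous between *some candidate* > *every concerto* and *every concerto* > *some candidate*.

Yes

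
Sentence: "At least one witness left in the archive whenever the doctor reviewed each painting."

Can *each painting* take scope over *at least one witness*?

No

Structurally, *each painting* is inside the adjunct clause *whenever the doctor reviewed each painting*.
Adjunct clauses are scope islands: a quantifier inside an adjunct cannot raise into the matrix clause.
*each painting* > *at least one witness* would require crossing that boundary, which is illicit.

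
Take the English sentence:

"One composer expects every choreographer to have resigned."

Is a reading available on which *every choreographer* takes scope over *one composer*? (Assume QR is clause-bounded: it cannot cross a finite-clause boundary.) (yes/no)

Yes

*every choreographer* is an ECM subject; ECM complements are not islands, and the embedded quantifier may take matrix scope.
Ordinary QR to a clause-peripheral position gives the wide-scope LF for the lower DP.
The sentence is scopally ambiguous between *one composer* > *every choreographer* and *every choreographer* > *one composer*.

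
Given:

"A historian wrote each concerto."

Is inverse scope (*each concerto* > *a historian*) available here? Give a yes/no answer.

*each concerto* and *a historian* are in the same minimal clause.
QR within a single clause is free, so the lower quantifier may take scope over the higher one.
So *each concerto* > *a historian* is among the available readings.

Yes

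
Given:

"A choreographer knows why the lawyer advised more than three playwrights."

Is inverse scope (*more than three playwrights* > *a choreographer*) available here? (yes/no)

No

The DP *more than three playwrights* is contained in the embedded question *why the lawyer advised more than three playwrights*.
Embedded questions are wh-islands: a quantifier inside an indirect question cannot QR into the matrix clause.
*more than three playwrights* > *a choreographer* would require crossing that boundary, which is illicit.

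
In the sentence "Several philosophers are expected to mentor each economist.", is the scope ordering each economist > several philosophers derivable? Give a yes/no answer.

Yes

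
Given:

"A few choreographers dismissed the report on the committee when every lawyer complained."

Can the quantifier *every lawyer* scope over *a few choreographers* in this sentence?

No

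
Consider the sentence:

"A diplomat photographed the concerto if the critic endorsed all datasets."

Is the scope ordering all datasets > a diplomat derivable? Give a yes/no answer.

*all datasets* is embedded in the adjunct clause *if the critic endorsed all datasets*.
Adverbial clauses are not L-marked, so they are barriers for QR — the quantifier cannot escape the adjunct.
There is no licit LF on which *all datasets* c-commands *a diplomat*.
(Only the surface reading survives: one fixed diplomat with respect to all the relevant datasets.)

No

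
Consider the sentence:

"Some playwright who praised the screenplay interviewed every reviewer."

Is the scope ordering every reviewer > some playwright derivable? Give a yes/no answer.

Yes

*every reviewer* sits in the matrix clause, not in the relative clause on *some playwright*.
QR within a single clause is free, so the lower quantifier may take scope over the higher one.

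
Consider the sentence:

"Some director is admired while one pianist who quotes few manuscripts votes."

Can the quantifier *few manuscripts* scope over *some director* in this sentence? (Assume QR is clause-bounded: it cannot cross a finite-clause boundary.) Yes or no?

Structurally, *few manuscripts* is inside the relative clause *who quotes few manuscripts*, which is itself inside the adjunct *while one pianist who quotes few manuscripts votes*.
Two island boundaries intervene — the relative clause and the adjunct. Either alone would block QR.
So the wide-scope reading for *few manuscripts* is blocked.

No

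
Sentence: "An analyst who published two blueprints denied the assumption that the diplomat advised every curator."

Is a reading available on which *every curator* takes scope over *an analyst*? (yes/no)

The target quantifier *every curator* is part of the complex NP *the assumption that the diplomat advised every curator*.
The complex NP is opaque for QR — the quantifier is frozen inside the noun's complement.
So *every curator* cannot raise high enough to outscope *an analyst*; only the surface ordering *an analyst* > *every curator* is available.
(Only the surface reading survives: one fixed analyst with respect to all the relevant curators.)

No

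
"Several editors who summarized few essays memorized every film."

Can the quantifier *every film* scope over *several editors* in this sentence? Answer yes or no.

*every film* sits in the matrix clause, not in the relative clause on *several editors*.
Ordinary QR to a clause-peripheral position gives the wide-scope LF for the lower DP.

Yes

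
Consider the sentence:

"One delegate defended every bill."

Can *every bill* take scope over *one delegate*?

*every bill* is the matrix object and *one delegate* the matrix subject; the two are clausemates.
QR within a single clause is free, so the lower quantifier may take scope over the higher one.
The sentence is scopally ambiguous between *one delegate* > *every bill* and *every bill* > *one delegate*.

Yes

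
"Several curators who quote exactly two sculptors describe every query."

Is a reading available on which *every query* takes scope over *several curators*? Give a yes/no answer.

Yes

*every query* is a matrix argument; only *several curators* is modified by the relative clause *who quote exactly two sculptors*, so the RC island is irrelevant to the target quantifier.
No island intervenes, so both surface and inverse scope are derivable.
Both orderings are possible: *several curators* > *every query* and *every query* > *several curators*.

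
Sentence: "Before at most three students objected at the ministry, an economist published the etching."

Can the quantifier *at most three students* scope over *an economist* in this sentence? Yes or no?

*at most three students* occurs within the adjunct clause *before at most three students objected at the ministry*.
Since the clause is an adjunct (not a complement), the Adjunct Condition blocks QR across its edge.
*at most three students* is confined to the island and cannot take scope over *an economist*.

No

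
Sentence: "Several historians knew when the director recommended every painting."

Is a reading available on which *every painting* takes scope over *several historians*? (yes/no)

No

The DP *every painting* is contained in the embedded question *when the director recommended every painting*.
An indirect question is a wh-island; the filled [Spec,CP] blocks QR across the CP edge.
The inverse ordering *every painting* > *several historians* is therefore underivable.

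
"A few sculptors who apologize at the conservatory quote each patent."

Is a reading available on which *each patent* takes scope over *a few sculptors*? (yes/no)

Yes

*each patent* is a matrix argument; only *a few sculptors* is modified by the relative clause *who apologize at the conservatory*, so the RC island is irrelevant to the target quantifier.
QR within a single clause is free, so the lower quantifier may take scope over the higher one.
The sentence is scopally ambiguous between *a few sculptors* > *each patent* and *each patent* > *a few sculptors*.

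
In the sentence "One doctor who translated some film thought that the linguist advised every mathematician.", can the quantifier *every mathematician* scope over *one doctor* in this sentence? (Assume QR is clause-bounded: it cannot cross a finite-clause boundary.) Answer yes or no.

No

The DP *every mathematician* is contained in the finite complement clause *that the linguist advised every mathematician*.
Under clause-bounded QR, a quantifier in an embedded finite clause cannot raise into the matrix clause.
The inverse ordering *every mathematician* > *one doctor* is therefore underivable.
(Only the surface reading survives: one fixed doctor with respect to all the relevant mathematicians.)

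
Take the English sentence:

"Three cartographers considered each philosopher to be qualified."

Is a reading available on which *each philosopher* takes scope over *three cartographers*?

Yes

*each philosopher* is an ECM subject; ECM complements are not islands, and the embedded quantifier may take matrix scope.
Since no island is crossed, the inverse ordering is licensed alongside surface scope.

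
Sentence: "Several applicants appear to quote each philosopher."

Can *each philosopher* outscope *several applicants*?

Yes

*each philosopher* is the object of the infinitival complement of a raising predicate; raising infinitives are transparent for QR, so the two DPs are in effect clausemates.
With no island boundary between them, the object can take inverse scope over the subject via ordinary QR within the clause.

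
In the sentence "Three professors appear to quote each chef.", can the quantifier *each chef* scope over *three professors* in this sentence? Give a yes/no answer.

Yes

The matrix predicate is a raising verb, whose infinitival complement is not a scope island — *each chef* can QR into the matrix clause.
QR within a single clause is free, so the lower quantifier may take scope over the higher one.
The sentence is scopally ambiguous between *three professors* > *each chef* and *each chef* > *three professors*.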